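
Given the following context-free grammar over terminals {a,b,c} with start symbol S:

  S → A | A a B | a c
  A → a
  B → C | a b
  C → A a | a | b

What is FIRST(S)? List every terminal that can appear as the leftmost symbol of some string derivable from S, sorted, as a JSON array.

Compute FIRST by fixpoint:
[1]
  A via A→a: +{a}
  B via B→a b: +{a}
  C via C→A a: +{a}
  C via C→b: +{b}
  S via S→A: +{a}
  S: {a}  A: {a}  B: {a}  C: {a,b}
[2]
  B via B→C: +{b}
  S: {a}  A: {a}  B: {a,b}  C: {a,b}
[3] (no change)
  S: {a}  A: {a}  B: {a,b}  C: {a,b}

FIRST(S) = ["a"]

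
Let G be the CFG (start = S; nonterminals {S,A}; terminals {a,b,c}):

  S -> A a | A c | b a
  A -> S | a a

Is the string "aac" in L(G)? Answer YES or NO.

CNF form of G:
  S -> A T0 | A T1 | T2 T0
  A -> A T0 | A T1 | T0 T0 | T2 T0
  T0 -> a
  T1 -> c
  T2 -> b

Fill CYK table bottom-up:
  [0..0]={T0}  "a"  orig:{}
  [1..1]={T0}  "a"  orig:{}
  [2..2]={T1}  "c"  orig:{}
  [0..1]={A}  "aa"
  [1..2]=∅  "ac"
  [0..2]={A,S}  "aac"

S ∈ T[0,2] ⇒ YES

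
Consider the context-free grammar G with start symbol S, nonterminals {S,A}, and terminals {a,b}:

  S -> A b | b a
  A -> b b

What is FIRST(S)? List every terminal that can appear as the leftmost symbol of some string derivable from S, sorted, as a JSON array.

FIRST sets, iterate to fixpoint:
round 1:
  A via A→b b: +{b}
  S via S→A b: +{b}
  S: {b}  A: {b}
round 2: (no change)
  S: {b}  A: {b}

FIRST(S) = ["b"]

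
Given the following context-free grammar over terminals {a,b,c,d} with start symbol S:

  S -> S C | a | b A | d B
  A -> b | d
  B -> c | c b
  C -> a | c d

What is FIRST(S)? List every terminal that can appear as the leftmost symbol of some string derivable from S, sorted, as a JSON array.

FIRST iteration:
[1]
  A via A→b: +{b}
  A via A→d: +{d}
  B via B→c: +{c}
  C via C→a: +{a}
  C via C→c d: +{c}
  S via S→a: +{a}
  S via S→b A: +{b}
  S via S→d B: +{d}
  FIRST(S)={a,b,d}  FIRST(A)={b,d}  FIRST(B)={c}  FIRST(C)={a,c}
[2] (stable)
  FIRST(S)={a,b,d}  FIRST(A)={b,d}  FIRST(B)={c}  FIRST(C)={a,c}

FIRST(S) = ["a", "b", "d"]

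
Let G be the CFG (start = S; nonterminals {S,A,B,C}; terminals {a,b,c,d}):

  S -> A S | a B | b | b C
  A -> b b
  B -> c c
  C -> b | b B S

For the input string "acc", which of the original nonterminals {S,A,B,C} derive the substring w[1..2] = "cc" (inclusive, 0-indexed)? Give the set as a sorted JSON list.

Convert to CNF:
  S -> A S | T0 C | T2 B | b
  A -> T0 T0
  B -> T1 T1
  C -> T0 X3 | b
  T0 -> b
  T1 -> c
  T2 -> a
  X3 -> B S

Fill CYK table bottom-up — only the sub-triangle for w[1..2]:
  T[1,1] 'c' = {T1}  orig:{}
  T[2,2] 'c' = {T1}  orig:{}
  T[1,2] 'cc' = {B}

Original NTs in T[1,2] deriving "cc": ["B"]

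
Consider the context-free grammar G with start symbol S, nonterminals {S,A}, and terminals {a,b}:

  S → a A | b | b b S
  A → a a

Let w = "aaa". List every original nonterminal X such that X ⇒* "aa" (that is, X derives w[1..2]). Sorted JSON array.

Convert to CNF:
  S -> T0 A | T1 X2 | b
  A -> T0 T0
  T0 -> a
  T1 -> b
  X2 -> T1 S

CYK table (by increasing span) (cells [i..j] with 1 ≤ i ≤ j ≤ 2 only):
  T[1,1] 'a' = {T0}  orig:{}
  T[2,2] 'a' = {T0}  orig:{}
  T[1,2] 'aa' = {A}

Original NTs in T[1,2] deriving "aa": ["A"]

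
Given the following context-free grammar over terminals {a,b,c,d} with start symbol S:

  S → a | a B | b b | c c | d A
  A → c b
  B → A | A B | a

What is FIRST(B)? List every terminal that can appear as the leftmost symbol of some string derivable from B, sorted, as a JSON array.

Compute FIRST by fixpoint:
iter 1:
  A via A→c b: +{c}
  B via B→A: +{c}
  B via B→a: +{a}
  S via S→a: +{a}
  S via S→b b: +{b}
  S via S→c c: +{c}
  S via S→d A: +{d}
  S: {a,b,c,d}  A: {c}  B: {a,c}
iter 2: (no change)
  S: {a,b,c,d}  A: {c}  B: {a,c}

FIRST(B) = ["a", "c"]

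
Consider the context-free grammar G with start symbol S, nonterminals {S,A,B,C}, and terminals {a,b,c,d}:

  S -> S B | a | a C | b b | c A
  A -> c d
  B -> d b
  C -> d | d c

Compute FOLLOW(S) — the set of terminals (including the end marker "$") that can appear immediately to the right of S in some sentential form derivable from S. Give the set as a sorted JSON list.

FIRST sets, iterate to fixpoint:
iter 1:
  A via A→c d: +{c}
  B via B→d b: +{d}
  C via C→d: +{d}
  S via S→a: +{a}
  S via S→b b: +{b}
  S via S→c A: +{c}
  FIRST[S]={a,b,c}  FIRST[A]={c}  FIRST[B]={d}  FIRST[C]={d}
iter 2: (stable)
  FIRST[S]={a,b,c}  FIRST[A]={c}  FIRST[B]={d}  FIRST[C]={d}

FOLLOW iteration:
FOLLOW(S) := {$}
pass 1:
  S→S B: FOLLOW(S) ⊇ FIRST(B) = {d}; new: +{d}
  S→S B: FOLLOW(B) ⊇ FOLLOW(S) ⊇ {$,d}; new: +{$,d}
  S→a C: FOLLOW(C) ⊇ FOLLOW(S) ⊇ {$,d}; new: +{$,d}
  S→c A: FOLLOW(A) ⊇ FOLLOW(S) ⊇ {$,d}; new: +{$,d}
  S: {$,d}  A: {$,d}  B: {$,d}  C: {$,d}
pass 2: (no change)
  S: {$,d}  A: {$,d}  B: {$,d}  C: {$,d}

FOLLOW(S) = ["$", "d"]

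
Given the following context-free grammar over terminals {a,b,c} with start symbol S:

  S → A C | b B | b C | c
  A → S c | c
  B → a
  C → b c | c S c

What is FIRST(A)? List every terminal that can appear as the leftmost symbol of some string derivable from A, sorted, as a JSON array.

FIRST sets, iterate to fixpoint:
[1]
  A via A→c: +{c}
  B via B→a: +{a}
  C via C→b c: +{b}
  C via C→c S c: +{c}
  S via S→A C: +{c}
  S via S→b B: +{b}
  FIRST[S]={b,c}  FIRST[A]={c}  FIRST[B]={a}  FIRST[C]={b,c}
[2]
  A via A→S c: +{b}
  FIRST[S]={b,c}  FIRST[A]={b,c}  FIRST[B]={a}  FIRST[C]={b,c}
[3] (stable)
  FIRST[S]={b,c}  FIRST[A]={b,c}  FIRST[B]={a}  FIRST[C]={b,c}

FIRST(A) = ["b", "c"]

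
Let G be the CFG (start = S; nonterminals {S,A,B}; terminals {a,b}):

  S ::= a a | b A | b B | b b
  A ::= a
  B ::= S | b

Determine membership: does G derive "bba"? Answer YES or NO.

CNF form of G:
  S -> T0 T0 | T1 A | T1 B | T1 T1
  A -> a
  B -> T0 T0 | T1 A | T1 B | T1 T1 | b
  T0 -> a
  T1 -> b

Fill CYK table bottom-up:
  T[0,0] 'b' = {B,T1}  orig:{B}
  T[1,1] 'b' = {B,T1}  orig:{B}
  T[2,2] 'a' = {A,T0}  orig:{A}
  T[0,1] 'bb' = {B,S}
  T[1,2] 'ba' = {B,S}
  T[0,2] 'bba' = {B,S}

S ∈ T[0,2] ⇒ YES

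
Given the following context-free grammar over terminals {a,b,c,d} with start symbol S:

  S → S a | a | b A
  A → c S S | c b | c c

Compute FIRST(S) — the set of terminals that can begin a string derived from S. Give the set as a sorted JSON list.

FIRST iteration:
round 1:
  A via A→c S S: +{c}
  S via S→a: +{a}
  S via S→b A: +{b}
  FIRST(S)={a,b}  FIRST(A)={c}
round 2: (stable)
  FIRST(S)={a,b}  FIRST(A)={c}

FIRST(S) = ["a", "b"]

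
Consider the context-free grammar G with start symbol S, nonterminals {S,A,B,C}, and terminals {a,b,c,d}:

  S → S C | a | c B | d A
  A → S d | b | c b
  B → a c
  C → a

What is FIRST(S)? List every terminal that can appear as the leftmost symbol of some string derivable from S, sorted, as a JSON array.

FIRST iteration:
pass 1:
  A via A→b: +{b}
  A via A→c b: +{c}
  B via B→a c: +{a}
  C via C→a: +{a}
  S via S→a: +{a}
  S via S→c B: +{c}
  S via S→d A: +{d}
  FIRST[S]={a,c,d}  FIRST[A]={b,c}  FIRST[B]={a}  FIRST[C]={a}
pass 2:
  A via A→S d: +{a,d}
  FIRST[S]={a,c,d}  FIRST[A]={a,b,c,d}  FIRST[B]={a}  FIRST[C]={a}
pass 3: — fixpoint
  FIRST[S]={a,c,d}  FIRST[A]={a,b,c,d}  FIRST[B]={a}  FIRST[C]={a}

FIRST(S) = ["a", "c", "d"]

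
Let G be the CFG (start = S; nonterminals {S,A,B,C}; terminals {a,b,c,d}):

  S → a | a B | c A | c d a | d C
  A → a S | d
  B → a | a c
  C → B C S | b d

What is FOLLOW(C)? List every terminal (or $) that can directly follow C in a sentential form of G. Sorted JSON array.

Compute FIRST by fixpoint:
[1]
  A via A→a S: +{a}
  A via A→d: +{d}
  B via B→a: +{a}
  C via C→B C S: +{a}
  C via C→b d: +{b}
  S via S→a: +{a}
  S via S→c A: +{c}
  S via S→d C: +{d}
  S: {a,c,d}  A: {a,d}  B: {a}  C: {a,b}
[2] — fixpoint
  S: {a,c,d}  A: {a,d}  B: {a}  C: {a,b}

FOLLOW sets:
initialize: $ ∈ FOLLOW(S)
[1]
  C→B C S: FOLLOW(B) ⊇ FIRST(C) = {a,b}; new: +{a,b}
  C→B C S: FOLLOW(C) ⊇ FIRST(S) = {a,c,d}; new: +{a,c,d}
  C→B C S: FOLLOW(S) ⊇ FOLLOW(C) ⊇ {a,c,d}; new: +{a,c,d}
  S→a B: FOLLOW(B) ⊇ FOLLOW(S) ⊇ {$,a,c,d}; new: +{$,c,d}
  S→c A: FOLLOW(A) ⊇ FOLLOW(S) ⊇ {$,a,c,d}; new: +{$,a,c,d}
  S→d C: FOLLOW(C) ⊇ FOLLOW(S) ⊇ {$,a,c,d}; new: +{$}
  FOLLOW[S]={$,a,c,d}  FOLLOW[A]={$,a,c,d}  FOLLOW[B]={$,a,b,c,d}  FOLLOW[C]={$,a,c,d}
[2] — fixpoint
  FOLLOW[S]={$,a,c,d}  FOLLOW[A]={$,a,c,d}  FOLLOW[B]={$,a,b,c,d}  FOLLOW[C]={$,a,c,d}

FOLLOW(C) = ["$", "a", "c", "d"]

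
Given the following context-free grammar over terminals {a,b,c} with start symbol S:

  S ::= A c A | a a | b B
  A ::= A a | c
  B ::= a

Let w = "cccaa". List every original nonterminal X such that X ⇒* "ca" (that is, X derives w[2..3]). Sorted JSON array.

CNF form of G:
  S -> A X3 | T0 T0 | T2 B
  A -> A T0 | c
  B -> a
  T0 -> a
  T1 -> c
  T2 -> b
  X3 -> T1 A

Fill CYK table bottom-up — only the sub-triangle for w[2..3]:
  T[2,2] 'c' = {A,T1}  orig:{A}
  T[3,3] 'a' = {B,T0}  orig:{B}
  T[2,3] 'ca' = {A}

Original NTs in T[2,3] deriving "ca": ["A"]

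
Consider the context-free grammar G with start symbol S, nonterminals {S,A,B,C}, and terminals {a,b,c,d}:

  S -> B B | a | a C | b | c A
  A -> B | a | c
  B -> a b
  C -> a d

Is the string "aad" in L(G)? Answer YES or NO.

Convert to CNF:
  S -> B B | T0 C | T3 A | a | b
  A -> T0 T1 | a | c
  B -> T0 T1
  C -> T0 T2
  T0 -> a
  T1 -> b
  T2 -> d
  T3 -> c

CYK fill:
  [0..0]={A,S,T0}  "a"  orig:{A,S}
  [1..1]={A,S,T0}  "a"  orig:{A,S}
  [2..2]={T2}  "d"  orig:{}
  [0..1]=∅  "aa"
  [1..2]={C}  "ad"
  [0..2]={S}  "aad"

S ∈ T[0,2] ⇒ YES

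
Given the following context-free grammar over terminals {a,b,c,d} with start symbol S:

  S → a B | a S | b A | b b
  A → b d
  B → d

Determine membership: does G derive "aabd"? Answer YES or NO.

CNF form of G:
  S -> T0 A | T0 T0 | T2 B | T2 S
  A -> T0 T1
  B -> d
  T0 -> b
  T1 -> d
  T2 -> a

CYK table (by increasing span):
  [0..0]={T2}  "a"  orig:{}
  [1..1]={T2}  "a"  orig:{}
  [2..2]={T0}  "b"  orig:{}
  [3..3]={B,T1}  "d"  orig:{B}
  [0..1]=∅  "aa"
  [1..2]=∅  "ab"
  [2..3]={A}  "bd"
  [0..2]=∅  "aab"
  [1..3]=∅  "abd"
  [0..3]=∅  "aabd"

S ∉ T[0,3] ⇒ NO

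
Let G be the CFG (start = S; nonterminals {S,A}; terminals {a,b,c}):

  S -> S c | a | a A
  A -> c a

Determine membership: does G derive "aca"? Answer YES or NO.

Convert to CNF:
  S -> S T0 | T1 A | a
  A -> T0 T1
  T0 -> c
  T1 -> a

Fill CYK table bottom-up:
  cell(0,0) a: {S,T1}  orig:{S}
  cell(1,1) c: {T0}  orig:{}
  cell(2,2) a: {S,T1}  orig:{S}
  cell(0,1) ac: {S}
  cell(1,2) ca: {A}
  cell(0,2) aca: {S}

S ∈ T[0,2] ⇒ YES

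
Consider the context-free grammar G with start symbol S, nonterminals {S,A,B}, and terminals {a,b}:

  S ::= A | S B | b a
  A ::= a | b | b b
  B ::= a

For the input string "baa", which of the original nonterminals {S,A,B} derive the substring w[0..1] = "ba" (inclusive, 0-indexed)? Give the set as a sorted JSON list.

Convert to CNF:
  S -> S B | T0 T0 | T0 T1 | a | b
  A -> T0 T0 | a | b
  B -> a
  T0 -> b
  T1 -> a

Fill CYK table bottom-up — only the sub-triangle for w[0..1]:
  cell(0,0) b: {A,S,T0}  orig:{A,S}
  cell(1,1) a: {A,B,S,T1}  orig:{A,B,S}
  cell(0,1) ba: {S}

Original NTs in T[0,1] deriving "ba": ["S"]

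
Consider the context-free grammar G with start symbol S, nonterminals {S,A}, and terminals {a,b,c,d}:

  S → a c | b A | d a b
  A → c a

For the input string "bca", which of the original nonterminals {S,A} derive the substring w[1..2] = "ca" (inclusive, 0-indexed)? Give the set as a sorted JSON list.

Convert to CNF:
  S -> T1 T0 | T2 A | T3 X4
  A -> T0 T1
  T0 -> c
  T1 -> a
  T2 -> b
  T3 -> d
  X4 -> T1 T2

CYK table (by increasing span) — only the sub-triangle for w[1..2]:
  cell(1,1) c: {T0}  orig:{}
  cell(2,2) a: {T1}  orig:{}
  cell(1,2) ca: {A}

Original NTs in T[1,2] deriving "ca": ["A"]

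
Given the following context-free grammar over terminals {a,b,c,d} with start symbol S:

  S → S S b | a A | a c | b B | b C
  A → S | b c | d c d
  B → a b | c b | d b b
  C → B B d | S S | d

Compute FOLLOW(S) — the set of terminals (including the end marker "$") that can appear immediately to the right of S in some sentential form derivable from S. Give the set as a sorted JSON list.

FIRST sets, iterate to fixpoint:
iter 1:
  A via A→b c: +{b}
  A via A→d c d: +{d}
  B via B→a b: +{a}
  B via B→c b: +{c}
  B via B→d b b: +{d}
  C via C→B B d: +{a,c,d}
  S via S→a A: +{a}
  S via S→b B: +{b}
  FIRST(S)={a,b}  FIRST(A)={b,d}  FIRST(B)={a,c,d}  FIRST(C)={a,c,d}
iter 2:
  A via A→S: +{a}
  C via C→S S: +{b}
  FIRST(S)={a,b}  FIRST(A)={a,b,d}  FIRST(B)={a,c,d}  FIRST(C)={a,b,c,d}
iter 3: done
  FIRST(S)={a,b}  FIRST(A)={a,b,d}  FIRST(B)={a,c,d}  FIRST(C)={a,b,c,d}

FOLLOW iteration:
seed FOLLOW(S) with $
pass 1:
  C→B B d: FOLLOW(B) ⊇ FIRST(B) = {a,c,d}; new: +{a,c,d}
  C→S S: FOLLOW(S) ⊇ FIRST(S) = {a,b}; new: +{a,b}
  S→a A: FOLLOW(A) ⊇ FOLLOW(S) ⊇ {$,a,b}; new: +{$,a,b}
  S→b B: FOLLOW(B) ⊇ FOLLOW(S) ⊇ {$,a,b}; new: +{$,b}
  S→b C: FOLLOW(C) ⊇ FOLLOW(S) ⊇ {$,a,b}; new: +{$,a,b}
  FOLLOW[S]={$,a,b}  FOLLOW[A]={$,a,b}  FOLLOW[B]={$,a,b,c,d}  FOLLOW[C]={$,a,b}
pass 2: (no change)
  FOLLOW[S]={$,a,b}  FOLLOW[A]={$,a,b}  FOLLOW[B]={$,a,b,c,d}  FOLLOW[C]={$,a,b}

FOLLOW(S) = ["$", "a", "b"]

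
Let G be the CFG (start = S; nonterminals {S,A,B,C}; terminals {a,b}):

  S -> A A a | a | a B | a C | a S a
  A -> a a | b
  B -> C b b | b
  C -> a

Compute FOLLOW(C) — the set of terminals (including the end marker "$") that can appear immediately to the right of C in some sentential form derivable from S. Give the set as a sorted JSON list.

FIRST sets, iterate to fixpoint:
round 1:
  A via A→a a: +{a}
  A via A→b: +{b}
  B via B→b: +{b}
  C via C→a: +{a}
  S via S→A A a: +{a,b}
  FIRST(S)={a,b}  FIRST(A)={a,b}  FIRST(B)={b}  FIRST(C)={a}
round 2:
  B via B→C b b: +{a}
  FIRST(S)={a,b}  FIRST(A)={a,b}  FIRST(B)={a,b}  FIRST(C)={a}
round 3: (no change)
  FIRST(S)={a,b}  FIRST(A)={a,b}  FIRST(B)={a,b}  FIRST(C)={a}

Compute FOLLOW by fixpoint:
FOLLOW(S) := {$}
round 1:
  B→C b b: FOLLOW(C) ⊇ FIRST(b) = {b}; new: +{b}
  S→A A a: FOLLOW(A) ⊇ FIRST(A) = {a,b}; new: +{a,b}
  S→a B: FOLLOW(B) ⊇ FOLLOW(S) ⊇ {$}; new: +{$}
  S→a C: FOLLOW(C) ⊇ FOLLOW(S) ⊇ {$}; new: +{$}
  S→a S a: FOLLOW(S) ⊇ FIRST(a) = {a}; new: +{a}
  FOLLOW[S]={$,a}  FOLLOW[A]={a,b}  FOLLOW[B]={$}  FOLLOW[C]={$,b}
round 2:
  S→a B: FOLLOW(B) ⊇ FOLLOW(S) ⊇ {$,a}; new: +{a}
  S→a C: FOLLOW(C) ⊇ FOLLOW(S) ⊇ {$,a}; new: +{a}
  FOLLOW[S]={$,a}  FOLLOW[A]={a,b}  FOLLOW[B]={$,a}  FOLLOW[C]={$,a,b}
round 3: done
  FOLLOW[S]={$,a}  FOLLOW[A]={a,b}  FOLLOW[B]={$,a}  FOLLOW[C]={$,a,b}

FOLLOW(C) = ["$", "a", "b"]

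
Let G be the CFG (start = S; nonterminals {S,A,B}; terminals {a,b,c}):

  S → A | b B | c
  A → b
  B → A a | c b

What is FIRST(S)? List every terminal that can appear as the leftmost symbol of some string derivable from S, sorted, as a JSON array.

FIRST iteration:
[1]
  A via A→b: +{b}
  B via B→A a: +{b}
  B via B→c b: +{c}
  S via S→A: +{b}
  S via S→c: +{c}
  FIRST[S]={b,c}  FIRST[A]={b}  FIRST[B]={b,c}
[2] (no change)
  FIRST[S]={b,c}  FIRST[A]={b}  FIRST[B]={b,c}

FIRST(S) = ["b", "c"]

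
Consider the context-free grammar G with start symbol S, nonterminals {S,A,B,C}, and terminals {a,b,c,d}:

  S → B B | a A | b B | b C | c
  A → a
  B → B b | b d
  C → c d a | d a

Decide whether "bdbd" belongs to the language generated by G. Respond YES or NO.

Convert to CNF:
  S -> B B | T0 B | T0 C | T3 A | c
  A -> a
  B -> B T0 | T0 T1
  C -> T1 T3 | T2 X4
  T0 -> b
  T1 -> d
  T2 -> c
  T3 -> a
  X4 -> T1 T3

CYK fill:
  [0..0]={T0}  "b"  orig:{}
  [1..1]={T1}  "d"  orig:{}
  [2..2]={T0}  "b"  orig:{}
  [3..3]={T1}  "d"  orig:{}
  [0..1]={B}  "bd"
  [1..2]=∅  "db"
  [2..3]={B}  "bd"
  [0..2]={B}  "bdb"
  [1..3]=∅  "dbd"
  [0..3]={S}  "bdbd"

S ∈ T[0,3] ⇒ YES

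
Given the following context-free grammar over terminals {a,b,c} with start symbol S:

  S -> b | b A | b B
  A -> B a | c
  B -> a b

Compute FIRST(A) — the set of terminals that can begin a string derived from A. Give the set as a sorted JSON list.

Compute FIRST by fixpoint:
pass 1:
  A via A→c: +{c}
  B via B→a b: +{a}
  S via S→b: +{b}
  S: {b}  A: {c}  B: {a}
pass 2:
  A via A→B a: +{a}
  S: {b}  A: {a,c}  B: {a}
pass 3: (no change)
  S: {b}  A: {a,c}  B: {a}

FIRST(A) = ["a", "c"]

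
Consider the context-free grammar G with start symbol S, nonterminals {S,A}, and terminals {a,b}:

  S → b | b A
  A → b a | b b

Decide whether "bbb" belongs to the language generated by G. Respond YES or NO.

Convert to CNF:
  S -> T0 A | b
  A -> T0 T0 | T0 T1
  T0 -> b
  T1 -> a

Fill CYK table bottom-up:
  T[0,0] 'b' = {S,T0}  orig:{S}
  T[1,1] 'b' = {S,T0}  orig:{S}
  T[2,2] 'b' = {S,T0}  orig:{S}
  T[0,1] 'bb' = {A}
  T[1,2] 'bb' = {A}
  T[0,2] 'bbb' = {S}

S ∈ T[0,2] ⇒ YES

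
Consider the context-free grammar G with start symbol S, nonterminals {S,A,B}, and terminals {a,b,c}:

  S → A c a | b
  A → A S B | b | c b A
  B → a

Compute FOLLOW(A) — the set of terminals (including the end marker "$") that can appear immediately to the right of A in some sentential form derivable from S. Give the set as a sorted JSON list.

FIRST sets, iterate to fixpoint:
[1]
  A via A→b: +{b}
  A via A→c b A: +{c}
  B via B→a: +{a}
  S via S→A c a: +{b,c}
  FIRST[S]={b,c}  FIRST[A]={b,c}  FIRST[B]={a}
[2] (no change)
  FIRST[S]={b,c}  FIRST[A]={b,c}  FIRST[B]={a}

FOLLOW iteration:
seed FOLLOW(S) with $
round 1:
  A→A S B: FOLLOW(A) ⊇ FIRST(S) = {b,c}; new: +{b,c}
  A→A S B: FOLLOW(S) ⊇ FIRST(B) = {a}; new: +{a}
  A→A S B: FOLLOW(B) ⊇ FOLLOW(A) ⊇ {b,c}; new: +{b,c}
  FOLLOW[S]={$,a}  FOLLOW[A]={b,c}  FOLLOW[B]={b,c}
round 2: done
  FOLLOW[S]={$,a}  FOLLOW[A]={b,c}  FOLLOW[B]={b,c}

FOLLOW(A) = ["b", "c"]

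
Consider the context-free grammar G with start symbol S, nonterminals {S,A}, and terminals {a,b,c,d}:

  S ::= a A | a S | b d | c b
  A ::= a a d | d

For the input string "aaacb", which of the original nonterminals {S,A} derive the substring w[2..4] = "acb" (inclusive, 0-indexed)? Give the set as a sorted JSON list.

CNF form of G:
  S -> T0 A | T0 S | T2 T1 | T3 T2
  A -> T0 X4 | d
  T0 -> a
  T1 -> d
  T2 -> b
  T3 -> c
  X4 -> T0 T1

CYK fill, restricted to cells inside w[2..4]:
  [2..2]={T0}  "a"  orig:{}
  [3..3]={T3}  "c"  orig:{}
  [4..4]={T2}  "b"  orig:{}
  [2..3]=∅  "ac"
  [3..4]={S}  "cb"
  [2..4]={S}  "acb"

Original NTs in T[2,4] deriving "acb": ["S"]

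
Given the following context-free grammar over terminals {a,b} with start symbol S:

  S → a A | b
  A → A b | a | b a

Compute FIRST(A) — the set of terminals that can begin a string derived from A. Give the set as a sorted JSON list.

FIRST sets, iterate to fixpoint:
round 1:
  A via A→a: +{a}
  A via A→b a: +{b}
  S via S→a A: +{a}
  S via S→b: +{b}
  FIRST[S]={a,b}  FIRST[A]={a,b}
round 2: (stable)
  FIRST[S]={a,b}  FIRST[A]={a,b}

FIRST(A) = ["a", "b"]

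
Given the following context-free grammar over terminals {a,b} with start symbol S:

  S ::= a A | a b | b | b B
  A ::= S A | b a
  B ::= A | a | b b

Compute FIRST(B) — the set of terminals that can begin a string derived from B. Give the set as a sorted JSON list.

Compute FIRST by fixpoint:
pass 1:
  A via A→b a: +{b}
  B via B→A: +{b}
  B via B→a: +{a}
  S via S→a A: +{a}
  S via S→b: +{b}
  FIRST(S)={a,b}  FIRST(A)={b}  FIRST(B)={a,b}
pass 2:
  A via A→S A: +{a}
  FIRST(S)={a,b}  FIRST(A)={a,b}  FIRST(B)={a,b}
pass 3: — fixpoint
  FIRST(S)={a,b}  FIRST(A)={a,b}  FIRST(B)={a,b}

FIRST(B) = ["a", "b"]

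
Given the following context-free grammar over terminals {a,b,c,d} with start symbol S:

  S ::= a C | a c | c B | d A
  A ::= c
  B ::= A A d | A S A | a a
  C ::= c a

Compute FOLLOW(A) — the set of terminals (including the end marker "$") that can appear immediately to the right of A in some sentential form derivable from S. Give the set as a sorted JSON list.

FIRST sets, iterate to fixpoint:
round 1:
  A via A→c: +{c}
  B via B→A A d: +{c}
  B via B→a a: +{a}
  C via C→c a: +{c}
  S via S→a C: +{a}
  S via S→c B: +{c}
  S via S→d A: +{d}
  S: {a,c,d}  A: {c}  B: {a,c}  C: {c}
round 2: (stable)
  S: {a,c,d}  A: {c}  B: {a,c}  C: {c}

FOLLOW sets:
FOLLOW(S) := {$}
[1]
  B→A A d: FOLLOW(A) ⊇ FIRST(A) = {c}; new: +{c}
  B→A A d: FOLLOW(A) ⊇ FIRST(d) = {d}; new: +{d}
  B→A S A: FOLLOW(A) ⊇ FIRST(S) = {a,c,d}; new: +{a}
  B→A S A: FOLLOW(S) ⊇ FIRST(A) = {c}; new: +{c}
  S→a C: FOLLOW(C) ⊇ FOLLOW(S) ⊇ {$,c}; new: +{$,c}
  S→c B: FOLLOW(B) ⊇ FOLLOW(S) ⊇ {$,c}; new: +{$,c}
  S→d A: FOLLOW(A) ⊇ FOLLOW(S) ⊇ {$,c}; new: +{$}
  FOLLOW[S]={$,c}  FOLLOW[A]={$,a,c,d}  FOLLOW[B]={$,c}  FOLLOW[C]={$,c}
[2] (no change)
  FOLLOW[S]={$,c}  FOLLOW[A]={$,a,c,d}  FOLLOW[B]={$,c}  FOLLOW[C]={$,c}

FOLLOW(A) = ["$", "a", "c", "d"]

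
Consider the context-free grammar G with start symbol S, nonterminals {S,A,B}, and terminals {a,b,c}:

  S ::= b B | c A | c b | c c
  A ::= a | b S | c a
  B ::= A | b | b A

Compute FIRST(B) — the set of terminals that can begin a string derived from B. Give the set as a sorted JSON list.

FIRST sets, iterate to fixpoint:
[1]
  A via A→a: +{a}
  A via A→b S: +{b}
  A via A→c a: +{c}
  B via B→A: +{a,b,c}
  S via S→b B: +{b}
  S via S→c A: +{c}
  S: {b,c}  A: {a,b,c}  B: {a,b,c}
[2] — fixpoint
  S: {b,c}  A: {a,b,c}  B: {a,b,c}

FIRST(B) = ["a", "b", "c"]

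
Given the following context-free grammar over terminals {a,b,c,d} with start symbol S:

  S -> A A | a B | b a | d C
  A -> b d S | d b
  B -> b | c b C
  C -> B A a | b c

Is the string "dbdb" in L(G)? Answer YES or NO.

Convert to CNF:
  S -> A A | T0 T3 | T1 C | T3 B
  A -> T0 X4 | T1 T0
  B -> T2 X5 | b
  C -> B X6 | T0 T2
  T0 -> b
  T1 -> d
  T2 -> c
  T3 -> a
  X4 -> T1 S
  X5 -> T0 C
  X6 -> A T3

Fill CYK table bottom-up:
  T[0,0] 'd' = {T1}  orig:{}
  T[1,1] 'b' = {B,T0}  orig:{B}
  T[2,2] 'd' = {T1}  orig:{}
  T[3,3] 'b' = {B,T0}  orig:{B}
  T[0,1] 'db' = {A}
  T[1,2] 'bd' = ∅
  T[2,3] 'db' = {A}
  T[0,2] 'dbd' = ∅
  T[1,3] 'bdb' = ∅
  T[0,3] 'dbdb' = {S}

S ∈ T[0,3] ⇒ YES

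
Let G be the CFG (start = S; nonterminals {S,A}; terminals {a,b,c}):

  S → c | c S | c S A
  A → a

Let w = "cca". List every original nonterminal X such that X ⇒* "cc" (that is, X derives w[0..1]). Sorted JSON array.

CNF form of G:
  S -> T0 S | T0 X1 | c
  A -> a
  T0 -> c
  X1 -> S A

CYK fill (cells [i..j] with 0 ≤ i ≤ j ≤ 1 only):
  T[0,0] 'c' = {S,T0}  orig:{S}
  T[1,1] 'c' = {S,T0}  orig:{S}
  T[0,1] 'cc' = {S}

Original NTs in T[0,1] deriving "cc": ["S"]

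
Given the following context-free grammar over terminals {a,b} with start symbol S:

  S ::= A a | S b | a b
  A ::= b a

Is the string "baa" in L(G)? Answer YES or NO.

CNF form of G:
  S -> A T1 | S T0 | T1 T0
  A -> T0 T1
  T0 -> b
  T1 -> a

CYK fill:
  T[0,0] 'b' = {T0}  orig:{}
  T[1,1] 'a' = {T1}  orig:{}
  T[2,2] 'a' = {T1}  orig:{}
  T[0,1] 'ba' = {A}
  T[1,2] 'aa' = ∅
  T[0,2] 'baa' = {S}

S ∈ T[0,2] ⇒ YES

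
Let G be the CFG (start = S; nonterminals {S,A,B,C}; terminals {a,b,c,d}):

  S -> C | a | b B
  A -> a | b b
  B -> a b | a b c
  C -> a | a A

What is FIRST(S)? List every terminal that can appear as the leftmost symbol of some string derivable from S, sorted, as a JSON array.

FIRST iteration:
[1]
  A via A→a: +{a}
  A via A→b b: +{b}
  B via B→a b: +{a}
  C via C→a: +{a}
  S via S→C: +{a}
  S via S→b B: +{b}
  FIRST[S]={a,b}  FIRST[A]={a,b}  FIRST[B]={a}  FIRST[C]={a}
[2] (stable)
  FIRST[S]={a,b}  FIRST[A]={a,b}  FIRST[B]={a}  FIRST[C]={a}

FIRST(S) = ["a", "b"]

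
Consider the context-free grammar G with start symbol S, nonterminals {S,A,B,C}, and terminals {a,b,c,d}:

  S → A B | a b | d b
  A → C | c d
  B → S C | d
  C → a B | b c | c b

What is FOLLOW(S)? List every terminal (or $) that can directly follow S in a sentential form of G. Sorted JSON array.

Compute FIRST by fixpoint:
iter 1:
  A via A→c d: +{c}
  B via B→d: +{d}
  C via C→a B: +{a}
  C via C→b c: +{b}
  C via C→c b: +{c}
  S via S→A B: +{c}
  S via S→a b: +{a}
  S via S→d b: +{d}
  FIRST(S)={a,c,d}  FIRST(A)={c}  FIRST(B)={d}  FIRST(C)={a,b,c}
iter 2:
  A via A→C: +{a,b}
  B via B→S C: +{a,c}
  S via S→A B: +{b}
  FIRST(S)={a,b,c,d}  FIRST(A)={a,b,c}  FIRST(B)={a,c,d}  FIRST(C)={a,b,c}
iter 3:
  B via B→S C: +{b}
  FIRST(S)={a,b,c,d}  FIRST(A)={a,b,c}  FIRST(B)={a,b,c,d}  FIRST(C)={a,b,c}
iter 4: (stable)
  FIRST(S)={a,b,c,d}  FIRST(A)={a,b,c}  FIRST(B)={a,b,c,d}  FIRST(C)={a,b,c}

FOLLOW iteration:
seed FOLLOW(S) with $
[1]
  B→S C: FOLLOW(S) ⊇ FIRST(C) = {a,b,c}; new: +{a,b,c}
  S→A B: FOLLOW(A) ⊇ FIRST(B) = {a,b,c,d}; new: +{a,b,c,d}
  S→A B: FOLLOW(B) ⊇ FOLLOW(S) ⊇ {$,a,b,c}; new: +{$,a,b,c}
  FOLLOW[S]={$,a,b,c}  FOLLOW[A]={a,b,c,d}  FOLLOW[B]={$,a,b,c}  FOLLOW[C]={}
[2]
  A→C: FOLLOW(C) ⊇ FOLLOW(A) ⊇ {a,b,c,d}; new: +{a,b,c,d}
  B→S C: FOLLOW(C) ⊇ FOLLOW(B) ⊇ {$,a,b,c}; new: +{$}
  C→a B: FOLLOW(B) ⊇ FOLLOW(C) ⊇ {$,a,b,c,d}; new: +{d}
  FOLLOW[S]={$,a,b,c}  FOLLOW[A]={a,b,c,d}  FOLLOW[B]={$,a,b,c,d}  FOLLOW[C]={$,a,b,c,d}
[3] (stable)
  FOLLOW[S]={$,a,b,c}  FOLLOW[A]={a,b,c,d}  FOLLOW[B]={$,a,b,c,d}  FOLLOW[C]={$,a,b,c,d}

FOLLOW(S) = ["$", "a", "b", "c"]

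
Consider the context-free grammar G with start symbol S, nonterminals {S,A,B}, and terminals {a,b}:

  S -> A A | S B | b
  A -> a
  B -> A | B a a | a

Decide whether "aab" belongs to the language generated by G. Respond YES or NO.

Convert to CNF:
  S -> A A | S B | b
  A -> a
  B -> B X1 | a
  T0 -> a
  X1 -> T0 T0

Fill CYK table bottom-up:
  cell(0,0) a: {A,B,T0}  orig:{A,B}
  cell(1,1) a: {A,B,T0}  orig:{A,B}
  cell(2,2) b: {S}
  cell(0,1) aa: {S,X1}  orig:{S}
  cell(1,2) ab: ∅
  cell(0,2) aab: ∅

S ∉ T[0,2] ⇒ NO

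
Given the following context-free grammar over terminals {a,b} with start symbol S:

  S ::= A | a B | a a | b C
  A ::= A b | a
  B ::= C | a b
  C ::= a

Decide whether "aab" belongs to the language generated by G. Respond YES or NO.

Convert to CNF:
  S -> A T0 | T0 C | T1 B | T1 T1 | a
  A -> A T0 | a
  B -> T1 T0 | a
  C -> a
  T0 -> b
  T1 -> a

CYK table (by increasing span):
  cell(0,0) a: {A,B,C,S,T1}  orig:{A,B,C,S}
  cell(1,1) a: {A,B,C,S,T1}  orig:{A,B,C,S}
  cell(2,2) b: {T0}  orig:{}
  cell(0,1) aa: {S}
  cell(1,2) ab: {A,B,S}
  cell(0,2) aab: {S}

S ∈ T[0,2] ⇒ YES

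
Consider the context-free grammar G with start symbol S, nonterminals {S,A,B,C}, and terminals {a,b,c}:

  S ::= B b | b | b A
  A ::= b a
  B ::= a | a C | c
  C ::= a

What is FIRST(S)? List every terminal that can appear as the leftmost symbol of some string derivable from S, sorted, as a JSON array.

FIRST iteration:
[1]
  A via A→b a: +{b}
  B via B→a: +{a}
  B via B→c: +{c}
  C via C→a: +{a}
  S via S→B b: +{a,c}
  S via S→b: +{b}
  FIRST(S)={a,b,c}  FIRST(A)={b}  FIRST(B)={a,c}  FIRST(C)={a}
[2] (no change)
  FIRST(S)={a,b,c}  FIRST(A)={b}  FIRST(B)={a,c}  FIRST(C)={a}

FIRST(S) = ["a", "b", "c"]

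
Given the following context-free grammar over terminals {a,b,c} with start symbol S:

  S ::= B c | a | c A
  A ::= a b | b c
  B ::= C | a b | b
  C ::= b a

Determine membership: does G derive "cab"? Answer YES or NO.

CNF form of G:
  S -> B T2 | T2 A | a
  A -> T0 T1 | T1 T2
  B -> T0 T1 | T1 T0 | b
  C -> T1 T0
  T0 -> a
  T1 -> b
  T2 -> c

CYK table (by increasing span):
  [0..0]={T2}  "c"  orig:{}
  [1..1]={S,T0}  "a"  orig:{S}
  [2..2]={B,T1}  "b"  orig:{B}
  [0..1]=∅  "ca"
  [1..2]={A,B}  "ab"
  [0..2]={S}  "cab"

S ∈ T[0,2] ⇒ YES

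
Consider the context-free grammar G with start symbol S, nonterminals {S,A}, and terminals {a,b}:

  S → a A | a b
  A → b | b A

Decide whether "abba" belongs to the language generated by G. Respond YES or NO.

Convert to CNF:
  S -> T1 A | T1 T0
  A -> T0 A | b
  T0 -> b
  T1 -> a

Fill CYK table bottom-up:
  cell(0,0) a: {T1}  orig:{}
  cell(1,1) b: {A,T0}  orig:{A}
  cell(2,2) b: {A,T0}  orig:{A}
  cell(3,3) a: {T1}  orig:{}
  cell(0,1) ab: {S}
  cell(1,2) bb: {A}
  cell(2,3) ba: ∅
  cell(0,2) abb: {S}
  cell(1,3) bba: ∅
  cell(0,3) abba: ∅

S ∉ T[0,3] ⇒ NO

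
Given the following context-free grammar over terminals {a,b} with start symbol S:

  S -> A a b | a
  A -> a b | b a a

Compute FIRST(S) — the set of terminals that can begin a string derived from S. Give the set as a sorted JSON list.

Compute FIRST by fixpoint:
[1]
  A via A→a b: +{a}
  A via A→b a a: +{b}
  S via S→A a b: +{a,b}
  FIRST(S)={a,b}  FIRST(A)={a,b}
[2] done
  FIRST(S)={a,b}  FIRST(A)={a,b}

FIRST(S) = ["a", "b"]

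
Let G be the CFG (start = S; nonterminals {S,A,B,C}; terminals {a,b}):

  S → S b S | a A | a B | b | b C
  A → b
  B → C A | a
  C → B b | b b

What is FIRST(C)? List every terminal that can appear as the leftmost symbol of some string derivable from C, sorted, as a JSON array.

FIRST iteration:
[1]
  A via A→b: +{b}
  B via B→a: +{a}
  C via C→B b: +{a}
  C via C→b b: +{b}
  S via S→a A: +{a}
  S via S→b: +{b}
  FIRST(S)={a,b}  FIRST(A)={b}  FIRST(B)={a}  FIRST(C)={a,b}
[2]
  B via B→C A: +{b}
  FIRST(S)={a,b}  FIRST(A)={b}  FIRST(B)={a,b}  FIRST(C)={a,b}
[3] (stable)
  FIRST(S)={a,b}  FIRST(A)={b}  FIRST(B)={a,b}  FIRST(C)={a,b}

FIRST(C) = ["a", "b"]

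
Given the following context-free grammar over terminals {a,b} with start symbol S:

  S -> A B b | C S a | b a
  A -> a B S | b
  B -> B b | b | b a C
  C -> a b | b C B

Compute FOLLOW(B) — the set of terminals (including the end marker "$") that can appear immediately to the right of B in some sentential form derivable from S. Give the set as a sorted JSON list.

FIRST sets, iterate to fixpoint:
pass 1:
  A via A→a B S: +{a}
  A via A→b: +{b}
  B via B→b: +{b}
  C via C→a b: +{a}
  C via C→b C B: +{b}
  S via S→A B b: +{a,b}
  S: {a,b}  A: {a,b}  B: {b}  C: {a,b}
pass 2: done
  S: {a,b}  A: {a,b}  B: {b}  C: {a,b}

FOLLOW iteration:
FOLLOW(S) := {$}
iter 1:
  A→a B S: FOLLOW(B) ⊇ FIRST(S) = {a,b}; new: +{a,b}
  B→b a C: FOLLOW(C) ⊇ FOLLOW(B) ⊇ {a,b}; new: +{a,b}
  S→A B b: FOLLOW(A) ⊇ FIRST(B) = {b}; new: +{b}
  S→C S a: FOLLOW(S) ⊇ FIRST(a) = {a}; new: +{a}
  FOLLOW(S)={$,a}  FOLLOW(A)={b}  FOLLOW(B)={a,b}  FOLLOW(C)={a,b}
iter 2:
  A→a B S: FOLLOW(S) ⊇ FOLLOW(A) ⊇ {b}; new: +{b}
  FOLLOW(S)={$,a,b}  FOLLOW(A)={b}  FOLLOW(B)={a,b}  FOLLOW(C)={a,b}
iter 3: done
  FOLLOW(S)={$,a,b}  FOLLOW(A)={b}  FOLLOW(B)={a,b}  FOLLOW(C)={a,b}

FOLLOW(B) = ["a", "b"]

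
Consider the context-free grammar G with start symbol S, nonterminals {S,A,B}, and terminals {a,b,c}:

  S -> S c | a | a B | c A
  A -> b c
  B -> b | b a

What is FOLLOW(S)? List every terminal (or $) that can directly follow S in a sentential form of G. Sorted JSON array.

Compute FIRST by fixpoint:
pass 1:
  A via A→b c: +{b}
  B via B→b: +{b}
  S via S→a: +{a}
  S via S→c A: +{c}
  FIRST[S]={a,c}  FIRST[A]={b}  FIRST[B]={b}
pass 2: done
  FIRST[S]={a,c}  FIRST[A]={b}  FIRST[B]={b}

Compute FOLLOW by fixpoint:
seed FOLLOW(S) with $
iter 1:
  S→S c: FOLLOW(S) ⊇ FIRST(c) = {c}; new: +{c}
  S→a B: FOLLOW(B) ⊇ FOLLOW(S) ⊇ {$,c}; new: +{$,c}
  S→c A: FOLLOW(A) ⊇ FOLLOW(S) ⊇ {$,c}; new: +{$,c}
  FOLLOW[S]={$,c}  FOLLOW[A]={$,c}  FOLLOW[B]={$,c}
iter 2: — fixpoint
  FOLLOW[S]={$,c}  FOLLOW[A]={$,c}  FOLLOW[B]={$,c}

FOLLOW(S) = ["$", "c"]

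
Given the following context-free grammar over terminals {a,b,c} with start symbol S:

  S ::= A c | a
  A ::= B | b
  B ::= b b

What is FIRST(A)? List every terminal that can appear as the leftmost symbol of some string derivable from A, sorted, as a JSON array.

FIRST sets, iterate to fixpoint:
[1]
  A via A→b: +{b}
  B via B→b b: +{b}
  S via S→A c: +{b}
  S via S→a: +{a}
  S: {a,b}  A: {b}  B: {b}
[2] — fixpoint
  S: {a,b}  A: {b}  B: {b}

FIRST(A) = ["b"]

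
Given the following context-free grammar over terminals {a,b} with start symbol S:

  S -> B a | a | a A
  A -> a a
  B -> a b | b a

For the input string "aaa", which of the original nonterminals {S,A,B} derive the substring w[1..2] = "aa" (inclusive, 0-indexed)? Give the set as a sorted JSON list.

Convert to CNF:
  S -> B T0 | T0 A | a
  A -> T0 T0
  B -> T0 T1 | T1 T0
  T0 -> a
  T1 -> b

Fill CYK table bottom-up, restricted to cells inside w[1..2]:
  [1..1]={S,T0}  "a"  orig:{S}
  [2..2]={S,T0}  "a"  orig:{S}
  [1..2]={A}  "aa"

Original NTs in T[1,2] deriving "aa": ["A"]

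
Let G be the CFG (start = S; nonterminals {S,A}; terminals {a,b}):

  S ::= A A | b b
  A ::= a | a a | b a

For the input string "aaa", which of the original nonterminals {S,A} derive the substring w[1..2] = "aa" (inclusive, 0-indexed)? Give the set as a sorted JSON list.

Convert to CNF:
  S -> A A | T1 T1
  A -> T0 T0 | T1 T0 | a
  T0 -> a
  T1 -> b

CYK fill (cells [i..j] with 1 ≤ i ≤ j ≤ 2 only):
  cell(1,1) a: {A,T0}  orig:{A}
  cell(2,2) a: {A,T0}  orig:{A}
  cell(1,2) aa: {A,S}

Original NTs in T[1,2] deriving "aa": ["A", "S"]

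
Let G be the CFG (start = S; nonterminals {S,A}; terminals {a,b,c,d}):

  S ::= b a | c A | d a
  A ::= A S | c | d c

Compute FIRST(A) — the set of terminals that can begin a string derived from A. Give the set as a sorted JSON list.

FIRST iteration:
pass 1:
  A via A→c: +{c}
  A via A→d c: +{d}
  S via S→b a: +{b}
  S via S→c A: +{c}
  S via S→d a: +{d}
  FIRST(S)={b,c,d}  FIRST(A)={c,d}
pass 2: (stable)
  FIRST(S)={b,c,d}  FIRST(A)={c,d}

FIRST(A) = ["c", "d"]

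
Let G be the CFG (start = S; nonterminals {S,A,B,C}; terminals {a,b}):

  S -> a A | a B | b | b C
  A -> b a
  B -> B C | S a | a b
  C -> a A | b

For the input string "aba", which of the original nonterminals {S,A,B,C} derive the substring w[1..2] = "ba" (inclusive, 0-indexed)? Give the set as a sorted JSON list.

Convert to CNF:
  S -> T0 C | T1 A | T1 B | b
  A -> T0 T1
  B -> B C | S T1 | T1 T0
  C -> T1 A | b
  T0 -> b
  T1 -> a

CYK table (by increasing span) — only the sub-triangle for w[1..2]:
  T[1,1] 'b' = {C,S,T0}  orig:{C,S}
  T[2,2] 'a' = {T1}  orig:{}
  T[1,2] 'ba' = {A,B}

Original NTs in T[1,2] deriving "ba": ["A", "B"]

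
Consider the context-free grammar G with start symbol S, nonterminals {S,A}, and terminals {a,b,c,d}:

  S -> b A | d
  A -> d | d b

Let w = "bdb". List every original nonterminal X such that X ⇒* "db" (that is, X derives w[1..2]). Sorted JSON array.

Convert to CNF:
  S -> T1 A | d
  A -> T0 T1 | d
  T0 -> d
  T1 -> b

CYK fill — only the sub-triangle for w[1..2]:
  T[1,1] 'd' = {A,S,T0}  orig:{A,S}
  T[2,2] 'b' = {T1}  orig:{}
  T[1,2] 'db' = {A}

Original NTs in T[1,2] deriving "db": ["A"]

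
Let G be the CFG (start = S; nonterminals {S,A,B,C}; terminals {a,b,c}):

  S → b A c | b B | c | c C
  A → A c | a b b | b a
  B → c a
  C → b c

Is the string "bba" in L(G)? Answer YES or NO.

CNF form of G:
  S -> T0 C | T2 B | T2 X4 | c
  A -> A T0 | T1 X3 | T2 T1
  B -> T0 T1
  C -> T2 T0
  T0 -> c
  T1 -> a
  T2 -> b
  X3 -> T2 T2
  X4 -> A T0

CYK table (by increasing span):
  cell(0,0) b: {T2}  orig:{}
  cell(1,1) b: {T2}  orig:{}
  cell(2,2) a: {T1}  orig:{}
  cell(0,1) bb: {X3}  orig:{}
  cell(1,2) ba: {A}
  cell(0,2) bba: ∅

S ∉ T[0,2] ⇒ NO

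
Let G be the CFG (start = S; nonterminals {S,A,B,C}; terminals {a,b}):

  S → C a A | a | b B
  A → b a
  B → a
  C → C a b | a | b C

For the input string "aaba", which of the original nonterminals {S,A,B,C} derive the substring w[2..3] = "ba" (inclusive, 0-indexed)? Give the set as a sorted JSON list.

Convert to CNF:
  S -> C X3 | T0 B | a
  A -> T0 T1
  B -> a
  C -> C X2 | T0 C | a
  T0 -> b
  T1 -> a
  X2 -> T1 T0
  X3 -> T1 A

CYK fill, restricted to cells inside w[2..3]:
  cell(2,2) b: {T0}  orig:{}
  cell(3,3) a: {B,C,S,T1}  orig:{B,C,S}
  cell(2,3) ba: {A,C,S}

Original NTs in T[2,3] deriving "ba": ["A", "C", "S"]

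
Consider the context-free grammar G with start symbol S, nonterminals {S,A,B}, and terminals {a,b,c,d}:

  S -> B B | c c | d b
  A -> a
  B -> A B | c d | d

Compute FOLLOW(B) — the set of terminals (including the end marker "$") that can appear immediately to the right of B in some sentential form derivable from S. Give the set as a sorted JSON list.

FIRST iteration:
[1]
  A via A→a: +{a}
  B via B→A B: +{a}
  B via B→c d: +{c}
  B via B→d: +{d}
  S via S→B B: +{a,c,d}
  FIRST(S)={a,c,d}  FIRST(A)={a}  FIRST(B)={a,c,d}
[2] (no change)
  FIRST(S)={a,c,d}  FIRST(A)={a}  FIRST(B)={a,c,d}

FOLLOW sets:
initialize: $ ∈ FOLLOW(S)
pass 1:
  B→A B: FOLLOW(A) ⊇ FIRST(B) = {a,c,d}; new: +{a,c,d}
  S→B B: FOLLOW(B) ⊇ FIRST(B) = {a,c,d}; new: +{a,c,d}
  S→B B: FOLLOW(B) ⊇ FOLLOW(S) ⊇ {$}; new: +{$}
  S: {$}  A: {a,c,d}  B: {$,a,c,d}
pass 2: (no change)
  S: {$}  A: {a,c,d}  B: {$,a,c,d}

FOLLOW(B) = ["$", "a", "c", "d"]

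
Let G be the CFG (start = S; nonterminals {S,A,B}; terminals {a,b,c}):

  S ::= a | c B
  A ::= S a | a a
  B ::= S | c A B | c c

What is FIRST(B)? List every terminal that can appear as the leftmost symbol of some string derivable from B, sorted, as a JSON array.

FIRST iteration:
pass 1:
  A via A→a a: +{a}
  B via B→c A B: +{c}
  S via S→a: +{a}
  S via S→c B: +{c}
  S: {a,c}  A: {a}  B: {c}
pass 2:
  A via A→S a: +{c}
  B via B→S: +{a}
  S: {a,c}  A: {a,c}  B: {a,c}
pass 3: — fixpoint
  S: {a,c}  A: {a,c}  B: {a,c}

FIRST(B) = ["a", "c"]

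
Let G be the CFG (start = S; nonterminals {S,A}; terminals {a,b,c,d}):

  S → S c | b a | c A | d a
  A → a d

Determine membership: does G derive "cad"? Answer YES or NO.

Convert to CNF:
  S -> S T2 | T1 T0 | T2 A | T3 T0
  A -> T0 T1
  T0 -> a
  T1 -> d
  T2 -> c
  T3 -> b

CYK table (by increasing span):
  T[0,0] 'c' = {T2}  orig:{}
  T[1,1] 'a' = {T0}  orig:{}
  T[2,2] 'd' = {T1}  orig:{}
  T[0,1] 'ca' = ∅
  T[1,2] 'ad' = {A}
  T[0,2] 'cad' = {S}

S ∈ T[0,2] ⇒ YES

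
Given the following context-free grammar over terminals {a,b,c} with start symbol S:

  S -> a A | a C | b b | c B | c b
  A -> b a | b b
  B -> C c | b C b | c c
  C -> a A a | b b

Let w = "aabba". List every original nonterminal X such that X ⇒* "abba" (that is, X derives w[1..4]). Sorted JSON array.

Convert to CNF:
  S -> T0 T0 | T1 A | T1 C | T2 B | T2 T0
  A -> T0 T0 | T0 T1
  B -> C T2 | T0 X3 | T2 T2
  C -> T0 T0 | T1 X4
  T0 -> b
  T1 -> a
  T2 -> c
  X3 -> C T0
  X4 -> A T1

Fill CYK table bottom-up (cells [i..j] with 1 ≤ i ≤ j ≤ 4 only):
  cell(1,1) a: {T1}  orig:{}
  cell(2,2) b: {T0}  orig:{}
  cell(3,3) b: {T0}  orig:{}
  cell(4,4) a: {T1}  orig:{}
  cell(1,2) ab: ∅
  cell(2,3) bb: {A,C,S}
  cell(3,4) ba: {A}
  cell(1,3) abb: {S}
  cell(2,4) bba: {X4}  orig:{}
  cell(1,4) abba: {C}

Original NTs in T[1,4] deriving "abba": ["C"]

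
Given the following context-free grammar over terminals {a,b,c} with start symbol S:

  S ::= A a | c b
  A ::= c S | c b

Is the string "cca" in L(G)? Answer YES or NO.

CNF form of G:
  S -> A T2 | T0 T1
  A -> T0 S | T0 T1
  T0 -> c
  T1 -> b
  T2 -> a

Fill CYK table bottom-up:
  [0..0]={T0}  "c"  orig:{}
  [1..1]={T0}  "c"  orig:{}
  [2..2]={T2}  "a"  orig:{}
  [0..1]=∅  "cc"
  [1..2]=∅  "ca"
  [0..2]=∅  "cca"

S ∉ T[0,2] ⇒ NO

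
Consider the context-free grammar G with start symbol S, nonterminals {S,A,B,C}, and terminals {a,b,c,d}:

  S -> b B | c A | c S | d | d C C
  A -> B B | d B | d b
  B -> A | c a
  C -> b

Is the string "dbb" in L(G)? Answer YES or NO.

CNF form of G:
  S -> T0 X4 | T1 B | T2 A | T2 S | d
  A -> B B | T0 B | T0 T1
  B -> B B | T0 B | T0 T1 | T2 T3
  C -> b
  T0 -> d
  T1 -> b
  T2 -> c
  T3 -> a
  X4 -> C C

CYK fill:
  T[0,0] 'd' = {S,T0}  orig:{S}
  T[1,1] 'b' = {C,T1}  orig:{C}
  T[2,2] 'b' = {C,T1}  orig:{C}
  T[0,1] 'db' = {A,B}
  T[1,2] 'bb' = {X4}  orig:{}
  T[0,2] 'dbb' = {S}

S ∈ T[0,2] ⇒ YES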